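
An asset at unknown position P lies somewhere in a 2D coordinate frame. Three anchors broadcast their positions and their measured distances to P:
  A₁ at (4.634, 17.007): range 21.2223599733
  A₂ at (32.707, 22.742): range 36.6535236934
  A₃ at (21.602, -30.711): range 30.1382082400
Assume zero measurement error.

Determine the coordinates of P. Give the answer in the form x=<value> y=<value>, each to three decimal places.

eq1: (x − 4.634)² + (y − 17.007)² = 21.2223599733²
eq2: (x − 32.707)² + (y − 22.742)² = 36.6535236934²
eq3: (x − 21.602)² + (y + 30.711)² = 30.1382082400²
eq3−eq1, eq3−eq2 (x²,y² cancel):
  -33.936·x + 95.436·y = -641.176887
  22.210·x + 106.906·y = -258.034715
det = -33.936·106.906 − 95.436·22.210 = -5747.595576
x = (-641.176887·106.906 − 95.436·-258.034715) / -5747.595576 = 7.641431
y = (-33.936·-258.034715 − -641.176887·22.210) / -5747.595576 = -4.001187

x=7.641 y=-4.001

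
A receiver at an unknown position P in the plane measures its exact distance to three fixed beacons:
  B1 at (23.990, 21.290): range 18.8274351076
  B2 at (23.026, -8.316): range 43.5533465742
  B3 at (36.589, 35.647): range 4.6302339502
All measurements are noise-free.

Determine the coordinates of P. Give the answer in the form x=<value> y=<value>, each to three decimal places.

x=39.463 y=32.017

eq1: (x − 23.990)² + (y − 21.290)² = 18.8274351076²
eq2: (x − 23.026)² + (y + 8.316)² = 43.5533465742²
eq3: (x − 36.589)² + (y − 35.647)² = 4.6302339502²
eq3−eq2, eq3−eq1 (x²,y² cancel):
  -27.126·x − 87.926·y = -3885.565929
  -25.198·x − 28.714·y = -1913.712576
det = -27.126·-28.714 − -87.926·-25.198 = -1436.663384
x = (-3885.565929·-28.714 − -87.926·-1913.712576) / -1436.663384 = 39.462934
y = (-27.126·-1913.712576 − -3885.565929·-25.198) / -1436.663384 = 32.016632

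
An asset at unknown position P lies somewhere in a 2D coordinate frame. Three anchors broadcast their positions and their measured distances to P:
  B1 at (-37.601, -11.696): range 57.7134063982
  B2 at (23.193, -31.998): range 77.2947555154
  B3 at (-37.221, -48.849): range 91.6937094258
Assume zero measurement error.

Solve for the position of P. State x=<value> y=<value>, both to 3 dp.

x=-8.846 y=38.344

eq1: (x + 37.601)² + (y + 11.696)² = 57.7134063982²
eq2: (x − 23.193)² + (y + 31.998)² = 77.2947555154²
eq3: (x + 37.221)² + (y + 48.849)² = 91.6937094258²
eq2−eq1, eq2−eq3 (x²,y² cancel):
  -121.588·x + 40.604·y = 2632.486316
  -120.828·x − 33.702·y = -223.416729
det = -121.588·-33.702 − 40.604·-120.828 = 9003.858888
x = (2632.486316·-33.702 − 40.604·-223.416729) / 9003.858888 = -8.846034
y = (-121.588·-223.416729 − 2632.486316·-120.828) / 9003.858888 = 38.343876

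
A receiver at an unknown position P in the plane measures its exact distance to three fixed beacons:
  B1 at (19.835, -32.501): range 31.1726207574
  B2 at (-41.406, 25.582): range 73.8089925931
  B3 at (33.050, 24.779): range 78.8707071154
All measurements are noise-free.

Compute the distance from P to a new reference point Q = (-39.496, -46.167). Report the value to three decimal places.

29.820

eq1: (x − 19.835)² + (y + 32.501)² = 31.1726207574²
eq2: (x + 41.406)² + (y − 25.582)² = 73.8089925931²
eq3: (x − 33.050)² + (y − 24.779)² = 78.8707071154²
eq2−eq1, eq2−eq3 (x²,y² cancel):
  122.482·x − 116.166·y = 3556.881769
  148.912·x − 1.606·y = -1435.415272
det = 122.482·-1.606 − -116.166·148.912 = 17101.805300
x = (3556.881769·-1.606 − -116.166·-1435.415272) / 17101.805300 = -10.084245
y = (122.482·-1435.415272 − 3556.881769·148.912) / 17101.805300 = -41.251488
|P − Q| = √((-10.084245 − -39.496)² + (-41.251488 − -46.167)²) = 29.819684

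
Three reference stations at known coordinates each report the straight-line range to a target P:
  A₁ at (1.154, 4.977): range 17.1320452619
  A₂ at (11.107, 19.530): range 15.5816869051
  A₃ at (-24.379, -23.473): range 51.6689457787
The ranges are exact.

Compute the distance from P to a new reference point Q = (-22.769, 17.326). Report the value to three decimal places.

42.657

eq1: (x − 1.154)² + (y − 4.977)² = 17.1320452619²
eq2: (x − 11.107)² + (y − 19.530)² = 15.5816869051²
eq3: (x + 24.379)² + (y + 23.473)² = 51.6689457787²
eq2−eq1, eq2−eq3 (x²,y² cancel):
  -19.906·x − 29.106·y = -529.402112
  -70.972·x − 86.006·y = -1786.359970
det = -19.906·-86.006 − -29.106·-70.972 = -353.675596
x = (-529.402112·-86.006 − -29.106·-1786.359970) / -353.675596 = 18.271080
y = (-19.906·-1786.359970 − -529.402112·-70.972) / -353.675596 = 5.692915
|P − Q| = √((18.271080 − -22.769)² + (5.692915 − 17.326)²) = 42.656967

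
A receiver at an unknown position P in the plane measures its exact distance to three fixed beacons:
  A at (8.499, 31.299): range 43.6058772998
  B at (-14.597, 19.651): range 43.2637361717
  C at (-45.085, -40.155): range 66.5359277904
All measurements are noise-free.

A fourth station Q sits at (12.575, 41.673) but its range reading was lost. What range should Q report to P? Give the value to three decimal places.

53.536

eq1: (x − 8.499)² + (y − 31.299)² = 43.6058772998²
eq2: (x + 14.597)² + (y − 19.651)² = 43.2637361717²
eq3: (x + 45.085)² + (y + 40.155)² = 66.5359277904²
eq3−eq2, eq3−eq1 (x²,y² cancel):
  60.976·x + 119.612·y = -490.568221
  107.168·x + 142.908·y = -67.663696
det = 60.976·142.908 − 119.612·107.168 = -4104.620608
x = (-490.568221·142.908 − 119.612·-67.663696) / -4104.620608 = 15.108030
y = (60.976·-67.663696 − -490.568221·107.168) / -4104.620608 = -11.803126
|P − Q| = √((15.108030 − 12.575)² + (-11.803126 − 41.673)²) = 53.536084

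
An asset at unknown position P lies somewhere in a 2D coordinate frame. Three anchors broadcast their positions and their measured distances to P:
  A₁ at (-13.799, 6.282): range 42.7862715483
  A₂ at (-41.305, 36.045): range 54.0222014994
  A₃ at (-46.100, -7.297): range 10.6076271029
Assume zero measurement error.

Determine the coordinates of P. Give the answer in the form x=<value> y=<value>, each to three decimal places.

x=-49.462 y=-17.358

eq1: (x + 13.799)² + (y − 6.282)² = 42.7862715483²
eq2: (x + 41.305)² + (y − 36.045)² = 54.0222014994²
eq3: (x + 46.100)² + (y + 7.297)² = 10.6076271029²
eq2−eq3, eq2−eq1 (x²,y² cancel):
  -9.590·x − 86.684·y = 1978.987661
  55.012·x − 59.526·y = -1687.735903
det = -9.590·-59.526 − -86.684·55.012 = 5339.514548
x = (1978.987661·-59.526 − -86.684·-1687.735903) / 5339.514548 = -49.461597
y = (-9.590·-1687.735903 − 1978.987661·55.012) / 5339.514548 = -17.357885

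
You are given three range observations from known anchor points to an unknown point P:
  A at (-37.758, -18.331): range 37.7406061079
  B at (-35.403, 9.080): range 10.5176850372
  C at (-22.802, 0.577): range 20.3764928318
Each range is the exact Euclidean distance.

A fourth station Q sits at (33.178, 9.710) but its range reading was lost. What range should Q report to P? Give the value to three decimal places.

eq1: (x + 37.758)² + (y + 18.331)² = 37.7406061079²
eq2: (x + 35.403)² + (y − 9.080)² = 10.5176850372²
eq3: (x + 22.802)² + (y − 0.577)² = 20.3764928318²
eq3−eq1, eq3−eq2 (x²,y² cancel):
  -29.912·x − 37.816·y = 232.276103
  -25.202·x + 17.006·y = 1120.134438
det = -29.912·17.006 − -37.816·-25.202 = -1461.722304
x = (232.276103·17.006 − -37.816·1120.134438) / -1461.722304 = -31.681183
y = (-29.912·1120.134438 − 232.276103·-25.202) / -1461.722304 = 18.917163
|P − Q| = √((-31.681183 − 33.178)² + (18.917163 − 9.710)²) = 65.509430

65.509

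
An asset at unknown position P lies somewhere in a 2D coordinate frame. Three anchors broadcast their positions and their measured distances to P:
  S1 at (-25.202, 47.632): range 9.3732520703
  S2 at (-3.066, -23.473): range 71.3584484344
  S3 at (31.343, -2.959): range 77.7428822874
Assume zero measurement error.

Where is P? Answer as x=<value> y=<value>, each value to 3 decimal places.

x=-32.369 y=41.591

eq1: (x + 25.202)² + (y − 47.632)² = 9.3732520703²
eq2: (x + 3.066)² + (y + 23.473)² = 71.3584484344²
eq3: (x − 31.343)² + (y + 2.959)² = 77.7428822874²
eq2−eq3, eq2−eq1 (x²,y² cancel):
  68.818·x + 41.028·y = -521.170338
  -44.272·x + 142.210·y = 7347.736452
det = 68.818·142.210 − 41.028·-44.272 = 11602.999396
x = (-521.170338·142.210 − 41.028·7347.736452) / 11602.999396 = -32.369093
y = (68.818·7347.736452 − -521.170338·-44.272) / 11602.999396 = 41.591252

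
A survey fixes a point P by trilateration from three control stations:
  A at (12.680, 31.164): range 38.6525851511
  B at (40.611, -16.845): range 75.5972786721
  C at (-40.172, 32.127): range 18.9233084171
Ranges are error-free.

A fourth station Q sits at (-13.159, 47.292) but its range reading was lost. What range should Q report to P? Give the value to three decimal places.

28.470

eq1: (x − 12.680)² + (y − 31.164)² = 38.6525851511²
eq2: (x − 40.611)² + (y + 16.845)² = 75.5972786721²
eq3: (x + 40.172)² + (y − 32.127)² = 18.9233084171²
eq1−eq2, eq1−eq3 (x²,y² cancel):
  55.862·x − 96.018·y = -3419.896154
  -105.704·x + 1.926·y = 2649.887154
det = 55.862·1.926 − -96.018·-105.704 = -10041.896460
x = (-3419.896154·1.926 − -96.018·2649.887154) / -10041.896460 = -24.681607
y = (55.862·2649.887154 − -3419.896154·-105.704) / -10041.896460 = 21.257808
|P − Q| = √((-24.681607 − -13.159)² + (21.257808 − 47.292)²) = 28.470153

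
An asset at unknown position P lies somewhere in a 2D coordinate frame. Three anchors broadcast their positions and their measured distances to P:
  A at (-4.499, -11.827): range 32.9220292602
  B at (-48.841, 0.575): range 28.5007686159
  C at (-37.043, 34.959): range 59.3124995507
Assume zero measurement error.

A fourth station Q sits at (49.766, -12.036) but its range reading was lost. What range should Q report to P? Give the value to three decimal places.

85.611

eq1: (x + 4.499)² + (y + 11.827)² = 32.9220292602²
eq2: (x + 48.841)² + (y − 0.575)² = 28.5007686159²
eq3: (x + 37.043)² + (y − 34.959)² = 59.3124995507²
eq2−eq3, eq2−eq1 (x²,y² cancel):
  23.596·x + 68.768·y = -2497.137167
  88.684·x − 24.804·y = -2497.221175
det = 23.596·-24.804 − 68.768·88.684 = -6683.896496
x = (-2497.137167·-24.804 − 68.768·-2497.221175) / -6683.896496 = -34.959832
y = (23.596·-2497.221175 − -2497.137167·88.684) / -6683.896496 = -24.316906
|P − Q| = √((-34.959832 − 49.766)² + (-24.316906 − -12.036)²) = 85.611256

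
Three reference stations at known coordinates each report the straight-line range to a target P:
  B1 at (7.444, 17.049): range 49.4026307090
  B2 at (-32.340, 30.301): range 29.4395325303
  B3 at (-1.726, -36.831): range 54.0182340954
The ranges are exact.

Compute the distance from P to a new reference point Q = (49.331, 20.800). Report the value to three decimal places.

eq1: (x − 7.444)² + (y − 17.049)² = 49.4026307090²
eq2: (x + 32.340)² + (y − 30.301)² = 29.4395325303²
eq3: (x + 1.726)² + (y + 36.831)² = 54.0182340954²
eq3−eq2, eq3−eq1 (x²,y² cancel):
  -61.228·x + 134.264·y = 2655.808103
  18.340·x + 107.760·y = -536.070406
det = -61.228·107.760 − 134.264·18.340 = -9060.331040
x = (2655.808103·107.760 − 134.264·-536.070406) / -9060.331040 = -39.531098
y = (-61.228·-536.070406 − 2655.808103·18.340) / -9060.331040 = 1.753247
|P − Q| = √((-39.531098 − 49.331)² + (1.753247 − 20.800)²) = 90.880423

90.880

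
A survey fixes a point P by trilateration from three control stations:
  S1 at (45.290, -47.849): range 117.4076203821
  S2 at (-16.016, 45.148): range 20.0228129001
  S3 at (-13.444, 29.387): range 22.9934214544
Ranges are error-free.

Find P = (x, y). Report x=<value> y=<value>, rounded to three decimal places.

eq1: (x − 45.290)² + (y + 47.849)² = 117.4076203821²
eq2: (x + 16.016)² + (y − 45.148)² = 20.0228129001²
eq3: (x + 13.444)² + (y − 29.387)² = 22.9934214544²
eq3−eq2, eq3−eq1 (x²,y² cancel):
  -5.144·x + 31.522·y = 1378.301649
  117.468·x − 154.472·y = -9959.477898
det = -5.144·-154.472 − 31.522·117.468 = -2908.222328
x = (1378.301649·-154.472 − 31.522·-9959.477898) / -2908.222328 = -34.740690
y = (-5.144·-9959.477898 − 1378.301649·117.468) / -2908.222328 = 38.055819

x=-34.741 y=38.056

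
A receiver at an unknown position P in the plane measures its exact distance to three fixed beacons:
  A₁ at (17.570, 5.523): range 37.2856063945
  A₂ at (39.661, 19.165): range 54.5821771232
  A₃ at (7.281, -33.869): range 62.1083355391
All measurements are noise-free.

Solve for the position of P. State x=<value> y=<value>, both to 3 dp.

x=-14.686 y=24.225

eq1: (x − 17.570)² + (y − 5.523)² = 37.2856063945²
eq2: (x − 39.661)² + (y − 19.165)² = 54.5821771232²
eq3: (x − 7.281)² + (y + 33.869)² = 62.1083355391²
eq1−eq2, eq1−eq3 (x²,y² cancel):
  44.182·x + 27.284·y = 12.086102
  -20.578·x − 78.784·y = -1606.315206
det = 44.182·-78.784 − 27.284·-20.578 = -2919.384536
x = (12.086102·-78.784 − 27.284·-1606.315206) / -2919.384536 = -14.686148
y = (44.182·-1606.315206 − 12.086102·-20.578) / -2919.384536 = 24.224801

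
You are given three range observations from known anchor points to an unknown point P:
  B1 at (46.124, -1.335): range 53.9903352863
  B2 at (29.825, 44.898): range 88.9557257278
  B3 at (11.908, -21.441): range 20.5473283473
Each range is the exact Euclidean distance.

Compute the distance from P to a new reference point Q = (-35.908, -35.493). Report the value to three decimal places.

eq1: (x − 46.124)² + (y + 1.335)² = 53.9903352863²
eq2: (x − 29.825)² + (y − 44.898)² = 88.9557257278²
eq3: (x − 11.908)² + (y + 21.441)² = 20.5473283473²
eq3−eq1, eq3−eq2 (x²,y² cancel):
  68.432·x + 40.212·y = -965.074946
  35.834·x + 132.678·y = -5187.084354
det = 68.432·132.678 − 40.212·35.834 = 7638.464088
x = (-965.074946·132.678 − 40.212·-5187.084354) / 7638.464088 = 10.543850
y = (68.432·-5187.084354 − -965.074946·35.834) / 7638.464088 = -41.942995
|P − Q| = √((10.543850 − -35.908)² + (-41.942995 − -35.493)²) = 46.897514

46.898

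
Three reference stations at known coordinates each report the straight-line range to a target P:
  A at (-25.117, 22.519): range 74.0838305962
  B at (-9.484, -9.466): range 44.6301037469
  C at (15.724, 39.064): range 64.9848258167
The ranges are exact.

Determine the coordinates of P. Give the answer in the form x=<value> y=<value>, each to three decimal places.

eq1: (x + 25.117)² + (y − 22.519)² = 74.0838305962²
eq2: (x + 9.484)² + (y + 9.466)² = 44.6301037469²
eq3: (x − 15.724)² + (y − 39.064)² = 64.9848258167²
eq3−eq1, eq3−eq2 (x²,y² cancel):
  -81.682·x − 33.090·y = -1900.657591
  -50.416·x − 97.060·y = 637.492566
det = -81.682·-97.060 − -33.090·-50.416 = 6259.789480
x = (-1900.657591·-97.060 − -33.090·637.492566) / 6259.789480 = 32.840155
y = (-81.682·637.492566 − -1900.657591·-50.416) / 6259.789480 = -23.626229

x=32.840 y=-23.626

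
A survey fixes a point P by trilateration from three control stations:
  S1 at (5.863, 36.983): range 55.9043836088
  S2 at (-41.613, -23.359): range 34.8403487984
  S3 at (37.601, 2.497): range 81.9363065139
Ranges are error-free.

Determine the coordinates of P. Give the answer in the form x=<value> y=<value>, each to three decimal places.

x=-43.849 y=11.410

eq1: (x − 5.863)² + (y − 36.983)² = 55.9043836088²
eq2: (x + 41.613)² + (y + 23.359)² = 34.8403487984²
eq3: (x − 37.601)² + (y − 2.497)² = 81.9363065139²
eq1−eq3, eq1−eq2 (x²,y² cancel):
  63.476·x − 68.972·y = -3570.305066
  -94.952·x − 120.684·y = 2786.617794
det = 63.476·-120.684 − -68.972·-94.952 = -14209.566928
x = (-3570.305066·-120.684 − -68.972·2786.617794) / -14209.566928 = -43.849141
y = (63.476·2786.617794 − -3570.305066·-94.952) / -14209.566928 = 11.409514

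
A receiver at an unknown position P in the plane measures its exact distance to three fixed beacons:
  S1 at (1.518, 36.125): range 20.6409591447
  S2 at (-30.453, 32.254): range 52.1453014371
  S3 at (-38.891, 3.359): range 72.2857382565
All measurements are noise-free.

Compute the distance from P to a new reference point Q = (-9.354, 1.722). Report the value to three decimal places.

eq1: (x − 1.518)² + (y − 36.125)² = 20.6409591447²
eq2: (x + 30.453)² + (y − 32.254)² = 52.1453014371²
eq3: (x + 38.891)² + (y − 3.359)² = 72.2857382565²
eq2−eq1, eq2−eq3 (x²,y² cancel):
  63.942·x + 7.742·y = 1632.697492
  -16.876·x − 57.790·y = -2950.008456
det = 63.942·-57.790 − 7.742·-16.876 = -3564.554188
x = (1632.697492·-57.790 − 7.742·-2950.008456) / -3564.554188 = 20.062712
y = (63.942·-2950.008456 − 1632.697492·-16.876) / -3564.554188 = 45.188270
|P − Q| = √((20.062712 − -9.354)² + (45.188270 − 1.722)²) = 52.484851

52.485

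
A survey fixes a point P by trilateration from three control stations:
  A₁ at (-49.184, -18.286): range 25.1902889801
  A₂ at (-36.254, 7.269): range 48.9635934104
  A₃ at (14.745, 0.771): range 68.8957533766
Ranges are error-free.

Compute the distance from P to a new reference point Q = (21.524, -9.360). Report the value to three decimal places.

eq1: (x + 49.184)² + (y + 18.286)² = 25.1902889801²
eq2: (x + 36.254)² + (y − 7.269)² = 48.9635934104²
eq3: (x − 14.745)² + (y − 0.771)² = 68.8957533766²
eq2−eq1, eq2−eq3 (x²,y² cancel):
  -25.860·x − 51.110·y = 3149.135596
  101.998·x − 12.996·y = -3498.372765
det = -25.860·-12.996 − -51.110·101.998 = 5549.194340
x = (3149.135596·-12.996 − -51.110·-3498.372765) / 5549.194340 = -39.596378
y = (-25.860·-3498.372765 − 3149.135596·101.998) / 5549.194340 = -41.580381
|P − Q| = √((-39.596378 − 21.524)² + (-41.580381 − -9.360)²) = 69.093079

69.093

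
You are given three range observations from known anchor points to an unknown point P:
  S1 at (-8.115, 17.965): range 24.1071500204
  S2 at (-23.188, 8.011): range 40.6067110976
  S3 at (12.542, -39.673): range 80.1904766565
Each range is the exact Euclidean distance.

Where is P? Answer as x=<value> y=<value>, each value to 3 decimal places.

x=2.044 y=39.827

eq1: (x + 8.115)² + (y − 17.965)² = 24.1071500204²
eq2: (x + 23.188)² + (y − 8.011)² = 40.6067110976²
eq3: (x − 12.542)² + (y + 39.673)² = 80.1904766565²
eq1−eq3, eq1−eq2 (x²,y² cancel):
  41.314·x − 115.276·y = -4506.703621
  -30.146·x − 19.908·y = -854.485289
det = 41.314·-19.908 − -115.276·-30.146 = -4297.589408
x = (-4506.703621·-19.908 − -115.276·-854.485289) / -4297.589408 = 2.043515
y = (41.314·-854.485289 − -4506.703621·-30.146) / -4297.589408 = 39.827279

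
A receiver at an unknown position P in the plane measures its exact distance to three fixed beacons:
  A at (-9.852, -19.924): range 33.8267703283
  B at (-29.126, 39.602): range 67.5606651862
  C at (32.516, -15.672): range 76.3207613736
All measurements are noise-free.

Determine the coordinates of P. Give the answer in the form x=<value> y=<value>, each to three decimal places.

eq1: (x + 9.852)² + (y + 19.924)² = 33.8267703283²
eq2: (x + 29.126)² + (y − 39.602)² = 67.5606651862²
eq3: (x − 32.516)² + (y + 15.672)² = 76.3207613736²
eq3−eq1, eq3−eq2 (x²,y² cancel):
  -84.736·x − 8.504·y = 3871.734066
  -123.284·x + 110.548·y = 2374.155576
det = -84.736·110.548 − -8.504·-123.284 = -10415.802464
x = (3871.734066·110.548 − -8.504·2374.155576) / -10415.802464 = -43.030989
y = (-84.736·2374.155576 − 3871.734066·-123.284) / -10415.802464 = -26.512255

x=-43.031 y=-26.512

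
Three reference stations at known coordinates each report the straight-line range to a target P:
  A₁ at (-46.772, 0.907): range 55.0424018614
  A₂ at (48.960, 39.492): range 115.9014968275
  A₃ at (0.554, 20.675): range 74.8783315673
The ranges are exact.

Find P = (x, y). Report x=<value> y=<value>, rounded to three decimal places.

x=-25.078 y=-49.680

eq1: (x + 46.772)² + (y − 0.907)² = 55.0424018614²
eq2: (x − 48.960)² + (y − 39.492)² = 115.9014968275²
eq3: (x − 0.554)² + (y − 20.675)² = 74.8783315673²
eq3−eq1, eq3−eq2 (x²,y² cancel):
  -94.652·x − 39.536·y = 4337.778628
  96.812·x + 37.634·y = -4297.455306
det = -94.652·37.634 − -39.536·96.812 = 265.425864
x = (4337.778628·37.634 − -39.536·-4297.455306) / 265.425864 = -25.077556
y = (-94.652·-4297.455306 − 4337.778628·96.812) / 265.425864 = -49.679729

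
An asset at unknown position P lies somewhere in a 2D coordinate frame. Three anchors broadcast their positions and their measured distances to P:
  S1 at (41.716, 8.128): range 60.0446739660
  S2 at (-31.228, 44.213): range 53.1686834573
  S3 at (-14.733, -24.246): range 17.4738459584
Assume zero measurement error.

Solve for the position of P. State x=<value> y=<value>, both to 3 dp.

eq1: (x − 41.716)² + (y − 8.128)² = 60.0446739660²
eq2: (x + 31.228)² + (y − 44.213)² = 53.1686834573²
eq3: (x + 14.733)² + (y + 24.246)² = 17.4738459584²
eq2−eq3, eq2−eq1 (x²,y² cancel):
  32.990·x − 136.918·y = 396.526060
  145.888·x − 72.170·y = -1902.142284
det = 32.990·-72.170 − -136.918·145.888 = 17593.804884
x = (396.526060·-72.170 − -136.918·-1902.142284) / 17593.804884 = -16.429351
y = (32.990·-1902.142284 − 396.526060·145.888) / 17593.804884 = -6.854689

x=-16.429 y=-6.855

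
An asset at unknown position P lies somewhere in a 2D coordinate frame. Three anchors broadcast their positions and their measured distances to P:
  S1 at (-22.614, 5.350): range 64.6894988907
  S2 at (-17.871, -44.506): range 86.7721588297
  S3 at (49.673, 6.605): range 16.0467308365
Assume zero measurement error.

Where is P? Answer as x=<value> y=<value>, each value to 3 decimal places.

x=40.455 y=19.740

eq1: (x + 22.614)² + (y − 5.350)² = 64.6894988907²
eq2: (x + 17.871)² + (y + 44.506)² = 86.7721588297²
eq3: (x − 49.673)² + (y − 6.605)² = 16.0467308365²
eq1−eq2, eq1−eq3 (x²,y² cancel):
  9.486·x − 99.712·y = -1584.535100
  144.574·x + 2.510·y = 5898.251154
det = 9.486·2.510 − -99.712·144.574 = 14439.572548
x = (-1584.535100·2.510 − -99.712·5898.251154) / 14439.572548 = 40.454746
y = (9.486·5898.251154 − -1584.535100·144.574) / 14439.572548 = 19.739739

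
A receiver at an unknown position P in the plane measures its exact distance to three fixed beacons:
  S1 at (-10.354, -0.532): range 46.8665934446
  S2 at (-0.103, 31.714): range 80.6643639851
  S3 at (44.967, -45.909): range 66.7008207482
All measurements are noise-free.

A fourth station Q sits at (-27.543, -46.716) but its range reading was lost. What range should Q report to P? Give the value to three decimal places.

eq1: (x + 10.354)² + (y + 0.532)² = 46.8665934446²
eq2: (x + 0.103)² + (y − 31.714)² = 80.6643639851²
eq3: (x − 44.967)² + (y + 45.909)² = 66.7008207482²
eq2−eq1, eq2−eq3 (x²,y² cancel):
  -20.502·x − 64.492·y = 3411.961971
  90.140·x − 155.246·y = 5181.619094
det = -20.502·-155.246 − -64.492·90.140 = 8996.162372
x = (3411.961971·-155.246 − -64.492·5181.619094) / 8996.162372 = -21.733764
y = (-20.502·5181.619094 − 3411.961971·90.140) / 8996.162372 = -45.996036
|P − Q| = √((-21.733764 − -27.543)² + (-45.996036 − -46.716)²) = 5.853680

5.854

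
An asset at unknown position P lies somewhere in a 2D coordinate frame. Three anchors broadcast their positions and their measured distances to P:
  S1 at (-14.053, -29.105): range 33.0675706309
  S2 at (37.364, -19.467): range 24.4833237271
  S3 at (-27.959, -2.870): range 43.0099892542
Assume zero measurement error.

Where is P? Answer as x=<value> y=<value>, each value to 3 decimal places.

x=14.117 y=-11.786

eq1: (x + 14.053)² + (y + 29.105)² = 33.0675706309²
eq2: (x − 37.364)² + (y + 19.467)² = 24.4833237271²
eq3: (x + 27.959)² + (y + 2.870)² = 43.0099892542²
eq2−eq1, eq2−eq3 (x²,y² cancel):
  -102.834·x − 19.276·y = -1224.475838
  -130.646·x + 33.194·y = -2235.516039
det = -102.834·33.194 − -19.276·-130.646 = -5931.804092
x = (-1224.475838·33.194 − -19.276·-2235.516039) / -5931.804092 = 14.116626
y = (-102.834·-2235.516039 − -1224.475838·-130.646) / -5931.804092 = -11.786328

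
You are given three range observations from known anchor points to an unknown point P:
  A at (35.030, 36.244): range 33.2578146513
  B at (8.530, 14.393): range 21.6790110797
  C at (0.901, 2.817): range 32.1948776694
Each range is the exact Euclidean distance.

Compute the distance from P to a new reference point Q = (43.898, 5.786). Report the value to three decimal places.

51.245

eq1: (x − 35.030)² + (y − 36.244)² = 33.2578146513²
eq2: (x − 8.530)² + (y − 14.393)² = 21.6790110797²
eq3: (x − 0.901)² + (y − 2.817)² = 32.1948776694²
eq1−eq2, eq1−eq3 (x²,y² cancel):
  -53.000·x − 43.702·y = -1624.706373
  -68.258·x − 66.854·y = -2462.409059
det = -53.000·-66.854 − -43.702·-68.258 = 560.250884
x = (-1624.706373·-66.854 − -43.702·-2462.409059) / 560.250884 = 1.795480
y = (-53.000·-2462.409059 − -1624.706373·-68.258) / 560.250884 = 34.999449
|P − Q| = √((1.795480 − 43.898)² + (34.999449 − 5.786)²) = 51.244979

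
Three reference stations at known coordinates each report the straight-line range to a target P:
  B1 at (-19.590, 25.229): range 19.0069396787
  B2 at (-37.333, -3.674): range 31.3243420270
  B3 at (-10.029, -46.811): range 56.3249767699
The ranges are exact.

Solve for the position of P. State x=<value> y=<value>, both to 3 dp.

eq1: (x + 19.590)² + (y − 25.229)² = 19.0069396787²
eq2: (x + 37.333)² + (y + 3.674)² = 31.3243420270²
eq3: (x + 10.029)² + (y + 46.811)² = 56.3249767699²
eq3−eq2, eq3−eq1 (x²,y² cancel):
  -54.608·x + 86.274·y = 1306.689208
  -19.122·x + 144.080·y = 1539.659231
det = -54.608·144.080 − 86.274·-19.122 = -6218.189212
x = (1306.689208·144.080 − 86.274·1539.659231) / -6218.189212 = -8.915010
y = (-54.608·1539.659231 − 1306.689208·-19.122) / -6218.189212 = 9.502960

x=-8.915 y=9.503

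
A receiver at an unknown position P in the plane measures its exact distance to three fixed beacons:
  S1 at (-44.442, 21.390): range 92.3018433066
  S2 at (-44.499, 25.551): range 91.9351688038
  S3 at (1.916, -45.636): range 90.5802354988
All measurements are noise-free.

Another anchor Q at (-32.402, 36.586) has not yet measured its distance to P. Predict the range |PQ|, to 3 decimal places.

eq1: (x + 44.442)² + (y − 21.390)² = 92.3018433066²
eq2: (x + 44.499)² + (y − 25.551)² = 91.9351688038²
eq3: (x − 1.916)² + (y + 45.636)² = 90.5802354988²
eq1−eq3, eq1−eq2 (x²,y² cancel):
  92.716·x − 134.052·y = -31.456697
  -0.114·x + 8.322·y = 267.946153
det = 92.716·8.322 − -134.052·-0.114 = 756.300624
x = (-31.456697·8.322 − -134.052·267.946153) / 756.300624 = 47.146510
y = (92.716·267.946153 − -31.456697·-0.114) / 756.300624 = 32.843169
|P − Q| = √((47.146510 − -32.402)² + (32.843169 − 36.586)²) = 79.636513

79.637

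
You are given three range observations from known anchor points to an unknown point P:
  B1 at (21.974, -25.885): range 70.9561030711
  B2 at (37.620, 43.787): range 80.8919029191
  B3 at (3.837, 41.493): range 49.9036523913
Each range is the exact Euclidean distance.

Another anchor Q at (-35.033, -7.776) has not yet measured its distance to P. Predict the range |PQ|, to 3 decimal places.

eq1: (x − 21.974)² + (y + 25.885)² = 70.9561030711²
eq2: (x − 37.620)² + (y − 43.787)² = 80.8919029191²
eq3: (x − 3.837)² + (y − 41.493)² = 49.9036523913²
eq3−eq1, eq3−eq2 (x²,y² cancel):
  36.274·x − 134.756·y = -3127.895758
  67.566·x + 4.588·y = -2456.951285
det = 36.274·4.588 − -134.756·67.566 = 9271.349008
x = (-3127.895758·4.588 − -134.756·-2456.951285) / 9271.349008 = -37.258840
y = (36.274·-2456.951285 − -3127.895758·67.566) / 9271.349008 = 13.182111
|P − Q| = √((-37.258840 − -35.033)² + (13.182111 − -7.776)²) = 21.075977

21.076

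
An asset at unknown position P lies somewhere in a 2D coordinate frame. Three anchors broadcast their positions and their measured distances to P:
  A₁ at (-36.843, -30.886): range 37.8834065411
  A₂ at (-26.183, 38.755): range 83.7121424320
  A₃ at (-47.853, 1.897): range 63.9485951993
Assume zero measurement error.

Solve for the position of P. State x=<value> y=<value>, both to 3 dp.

eq1: (x + 36.843)² + (y + 30.886)² = 37.8834065411²
eq2: (x + 26.183)² + (y − 38.755)² = 83.7121424320²
eq3: (x + 47.853)² + (y − 1.897)² = 63.9485951993²
eq1−eq2, eq1−eq3 (x²,y² cancel):
  21.320·x + 139.282·y = -5696.422430
  -22.020·x + 65.566·y = -2672.113764
det = 21.320·65.566 − 139.282·-22.020 = 4464.856760
x = (-5696.422430·65.566 − 139.282·-2672.113764) / 4464.856760 = -0.294362
y = (21.320·-2672.113764 − -5696.422430·-22.020) / 4464.856760 = -40.853424

x=-0.294 y=-40.853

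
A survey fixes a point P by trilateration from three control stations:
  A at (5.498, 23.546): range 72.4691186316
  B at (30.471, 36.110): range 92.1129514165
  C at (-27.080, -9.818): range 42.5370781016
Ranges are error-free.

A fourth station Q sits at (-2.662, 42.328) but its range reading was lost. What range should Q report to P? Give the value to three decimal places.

eq1: (x − 5.498)² + (y − 23.546)² = 72.4691186316²
eq2: (x − 30.471)² + (y − 36.110)² = 92.1129514165²
eq3: (x + 27.080)² + (y + 9.818)² = 42.5370781016²
eq3−eq2, eq3−eq1 (x²,y² cancel):
  115.102·x + 91.856·y = -5272.698388
  65.156·x + 66.728·y = -3687.447546
det = 115.102·66.728 − 91.856·65.156 = 1695.556720
x = (-5272.698388·66.728 − 91.856·-3687.447546) / 1695.556720 = -7.739308
y = (115.102·-3687.447546 − -5272.698388·65.156) / 1695.556720 = -47.703890
|P − Q| = √((-7.739308 − -2.662)² + (-47.703890 − 42.328)²) = 90.174943

90.175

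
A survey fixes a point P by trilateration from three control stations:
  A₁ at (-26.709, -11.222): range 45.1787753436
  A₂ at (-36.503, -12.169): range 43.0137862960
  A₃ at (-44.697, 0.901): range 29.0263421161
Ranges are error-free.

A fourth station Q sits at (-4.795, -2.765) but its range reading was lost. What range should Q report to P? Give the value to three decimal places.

52.108

eq1: (x + 26.709)² + (y + 11.222)² = 45.1787753436²
eq2: (x + 36.503)² + (y + 12.169)² = 43.0137862960²
eq3: (x + 44.697)² + (y − 0.901)² = 29.0263421161²
eq1−eq3, eq1−eq2 (x²,y² cancel):
  -35.976·x + 24.246·y = 2357.922850
  -19.588·x − 1.894·y = 832.185535
det = -35.976·-1.894 − 24.246·-19.588 = 543.069192
x = (2357.922850·-1.894 − 24.246·832.185535) / 543.069192 = -45.377415
y = (-35.976·832.185535 − 2357.922850·-19.588) / 543.069192 = 29.919366
|P − Q| = √((-45.377415 − -4.795)² + (29.919366 − -2.765)²) = 52.107583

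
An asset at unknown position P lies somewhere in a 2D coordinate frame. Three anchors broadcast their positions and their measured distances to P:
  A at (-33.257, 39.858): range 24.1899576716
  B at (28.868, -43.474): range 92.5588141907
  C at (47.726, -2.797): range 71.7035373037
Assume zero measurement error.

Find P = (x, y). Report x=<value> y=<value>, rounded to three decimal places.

x=-9.091 y=40.943

eq1: (x + 33.257)² + (y − 39.858)² = 24.1899576716²
eq2: (x − 28.868)² + (y + 43.474)² = 92.5588141907²
eq3: (x − 47.726)² + (y + 2.797)² = 71.7035373037²
eq2−eq1, eq2−eq3 (x²,y² cancel):
  -124.250·x + 166.664·y = 7953.318145
  37.716·x + 81.354·y = 2987.981008
det = -124.250·81.354 − 166.664·37.716 = -16394.133924
x = (7953.318145·81.354 − 166.664·2987.981008) / -16394.133924 = -9.091385
y = (-124.250·2987.981008 − 7953.318145·37.716) / -16394.133924 = 40.942937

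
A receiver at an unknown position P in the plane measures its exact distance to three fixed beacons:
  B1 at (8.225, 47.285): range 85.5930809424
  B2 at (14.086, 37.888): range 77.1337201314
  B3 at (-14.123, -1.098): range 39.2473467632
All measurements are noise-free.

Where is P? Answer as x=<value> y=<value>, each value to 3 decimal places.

eq1: (x − 8.225)² + (y − 47.285)² = 85.5930809424²
eq2: (x − 14.086)² + (y − 37.888)² = 77.1337201314²
eq3: (x + 14.123)² + (y + 1.098)² = 39.2473467632²
eq2−eq3, eq2−eq1 (x²,y² cancel):
  -56.418·x − 77.972·y = 2976.005346
  -11.722·x + 18.794·y = -706.958814
det = -56.418·18.794 − -77.972·-11.722 = -1974.307676
x = (2976.005346·18.794 − -77.972·-706.958814) / -1974.307676 = -0.409284
y = (-56.418·-706.958814 − 2976.005346·-11.722) / -1974.307676 = -37.871472

x=-0.409 y=-37.871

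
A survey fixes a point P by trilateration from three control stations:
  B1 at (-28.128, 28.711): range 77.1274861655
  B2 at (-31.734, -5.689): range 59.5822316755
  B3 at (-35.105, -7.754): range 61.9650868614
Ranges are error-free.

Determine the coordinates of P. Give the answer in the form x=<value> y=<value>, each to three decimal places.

eq1: (x + 28.128)² + (y − 28.711)² = 77.1274861655²
eq2: (x + 31.734)² + (y + 5.689)² = 59.5822316755²
eq3: (x + 35.105)² + (y + 7.754)² = 61.9650868614²
eq2−eq1, eq2−eq3 (x²,y² cancel):
  7.212·x + 68.800·y = -1822.512363
  -6.742·x − 4.130·y = -36.555594
det = 7.212·-4.130 − 68.800·-6.742 = 434.064040
x = (-1822.512363·-4.130 − 68.800·-36.555594) / 434.064040 = 23.134837
y = (7.212·-36.555594 − -1822.512363·-6.742) / 434.064040 = -28.915128

x=23.135 y=-28.915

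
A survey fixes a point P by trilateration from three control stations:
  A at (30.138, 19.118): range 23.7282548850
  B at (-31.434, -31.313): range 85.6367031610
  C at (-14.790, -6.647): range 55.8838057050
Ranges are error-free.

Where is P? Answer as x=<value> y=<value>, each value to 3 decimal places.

eq1: (x − 30.138)² + (y − 19.118)² = 23.7282548850²
eq2: (x + 31.434)² + (y + 31.313)² = 85.6367031610²
eq3: (x + 14.790)² + (y + 6.647)² = 55.8838057050²
eq1−eq3, eq1−eq2 (x²,y² cancel):
  -89.856·x − 51.530·y = -3570.839919
  -123.144·x − 100.862·y = -6075.811491
det = -89.856·-100.862 − -51.530·-123.144 = 2717.445552
x = (-3570.839919·-100.862 − -51.530·-6075.811491) / 2717.445552 = 17.323434
y = (-89.856·-6075.811491 − -3570.839919·-123.144) / 2717.445552 = 39.088403

x=17.323 y=39.088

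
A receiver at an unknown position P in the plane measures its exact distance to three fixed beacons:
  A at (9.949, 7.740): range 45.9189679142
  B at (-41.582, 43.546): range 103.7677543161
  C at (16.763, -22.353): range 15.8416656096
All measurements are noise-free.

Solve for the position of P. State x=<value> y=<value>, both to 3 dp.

x=25.824 y=-35.348

eq1: (x − 9.949)² + (y − 7.740)² = 45.9189679142²
eq2: (x + 41.582)² + (y − 43.546)² = 103.7677543161²
eq3: (x − 16.763)² + (y + 22.353)² = 15.8416656096²
eq1−eq3, eq1−eq2 (x²,y² cancel):
  13.628·x − 60.186·y = 2479.357822
  -103.062·x + 71.612·y = -5192.768583
det = 13.628·71.612 − -60.186·-103.062 = -5226.961196
x = (2479.357822·71.612 − -60.186·-5192.768583) / -5226.961196 = 25.823838
y = (13.628·-5192.768583 − 2479.357822·-103.062) / -5226.961196 = -35.347598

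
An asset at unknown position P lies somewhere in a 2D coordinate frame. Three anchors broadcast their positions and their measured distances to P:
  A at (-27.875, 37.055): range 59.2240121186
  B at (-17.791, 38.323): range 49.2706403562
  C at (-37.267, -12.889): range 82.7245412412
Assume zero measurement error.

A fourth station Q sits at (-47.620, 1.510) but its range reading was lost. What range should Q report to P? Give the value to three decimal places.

85.095

eq1: (x + 27.875)² + (y − 37.055)² = 59.2240121186²
eq2: (x + 17.791)² + (y − 38.323)² = 49.2706403562²
eq3: (x + 37.267)² + (y + 12.889)² = 82.7245412412²
eq1−eq3, eq1−eq2 (x²,y² cancel):
  -18.784·x − 99.888·y = -3930.999152
  20.168·x + 2.536·y = 714.970970
det = -18.784·2.536 − -99.888·20.168 = 1966.904960
x = (-3930.999152·2.536 − -99.888·714.970970) / 1966.904960 = 31.240964
y = (-18.784·714.970970 − -3930.999152·20.168) / 1966.904960 = 33.479186
|P − Q| = √((31.240964 − -47.620)² + (33.479186 − 1.510)²) = 85.094538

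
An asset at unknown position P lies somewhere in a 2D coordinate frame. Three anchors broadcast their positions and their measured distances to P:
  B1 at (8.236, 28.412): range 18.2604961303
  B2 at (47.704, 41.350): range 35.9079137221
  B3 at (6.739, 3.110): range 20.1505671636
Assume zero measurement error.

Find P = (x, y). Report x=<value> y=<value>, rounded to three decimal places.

x=21.937 y=16.341

eq1: (x − 8.236)² + (y − 28.412)² = 18.2604961303²
eq2: (x − 47.704)² + (y − 41.350)² = 35.9079137221²
eq3: (x − 6.739)² + (y − 3.110)² = 20.1505671636²
eq2−eq1, eq2−eq3 (x²,y² cancel):
  -78.936·x − 25.876·y = -2154.488127
  -81.930·x − 76.480·y = -3047.074984
det = -78.936·-76.480 − -25.876·-81.930 = 3917.004600
x = (-2154.488127·-76.480 − -25.876·-3047.074984) / 3917.004600 = 21.937462
y = (-78.936·-3047.074984 − -2154.488127·-81.930) / 3917.004600 = 16.340726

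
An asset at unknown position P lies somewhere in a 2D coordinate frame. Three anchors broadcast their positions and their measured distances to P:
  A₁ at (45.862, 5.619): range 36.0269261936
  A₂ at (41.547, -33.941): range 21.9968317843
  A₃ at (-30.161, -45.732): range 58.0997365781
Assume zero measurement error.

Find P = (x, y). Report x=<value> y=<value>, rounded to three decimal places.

eq1: (x − 45.862)² + (y − 5.619)² = 36.0269261936²
eq2: (x − 41.547)² + (y + 33.941)² = 21.9968317843²
eq3: (x + 30.161)² + (y + 45.732)² = 58.0997365781²
eq1−eq2, eq1−eq3 (x²,y² cancel):
  -8.630·x − 79.120·y = 1557.327287
  -152.046·x − 102.702·y = -1211.434439
det = -8.630·-102.702 − -79.120·-152.046 = -11143.561260
x = (1557.327287·-102.702 − -79.120·-1211.434439) / -11143.561260 = 22.954001
y = (-8.630·-1211.434439 − 1557.327287·-152.046) / -11143.561260 = -22.186809

x=22.954 y=-22.187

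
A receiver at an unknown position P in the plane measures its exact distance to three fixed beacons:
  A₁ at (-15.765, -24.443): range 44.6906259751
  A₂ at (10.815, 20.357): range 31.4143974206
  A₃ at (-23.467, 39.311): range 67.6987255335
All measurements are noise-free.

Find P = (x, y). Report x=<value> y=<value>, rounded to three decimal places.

x=25.544 y=-7.390

eq1: (x + 15.765)² + (y + 24.443)² = 44.6906259751²
eq2: (x − 10.815)² + (y − 20.357)² = 31.4143974206²
eq3: (x + 23.467)² + (y − 39.311)² = 67.6987255335²
eq1−eq3, eq1−eq2 (x²,y² cancel):
  -15.404·x + 127.508·y = -1335.806053
  53.160·x + 89.600·y = 695.763885
det = -15.404·89.600 − 127.508·53.160 = -8158.523680
x = (-1335.806053·89.600 − 127.508·695.763885) / -8158.523680 = 25.544289
y = (-15.404·695.763885 − -1335.806053·53.160) / -8158.523680 = -7.390296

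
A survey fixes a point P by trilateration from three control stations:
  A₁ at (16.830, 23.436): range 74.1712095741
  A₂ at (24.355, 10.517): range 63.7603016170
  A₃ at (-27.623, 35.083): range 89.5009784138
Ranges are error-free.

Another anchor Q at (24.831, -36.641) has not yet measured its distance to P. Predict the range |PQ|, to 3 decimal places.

eq1: (x − 16.830)² + (y − 23.436)² = 74.1712095741²
eq2: (x − 24.355)² + (y − 10.517)² = 63.7603016170²
eq3: (x + 27.623)² + (y − 35.083)² = 89.5009784138²
eq3−eq1, eq3−eq2 (x²,y² cancel):
  88.906·x − 23.294·y = 1347.704785
  103.956·x − 49.132·y = 2654.975371
det = 88.906·-49.132 − -23.294·103.956 = -1946.578528
x = (1347.704785·-49.132 − -23.294·2654.975371) / -1946.578528 = 2.245188
y = (88.906·2654.975371 − 1347.704785·103.956) / -1946.578528 = -49.287116
|P − Q| = √((2.245188 − 24.831)² + (-49.287116 − -36.641)²) = 25.885192

25.885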